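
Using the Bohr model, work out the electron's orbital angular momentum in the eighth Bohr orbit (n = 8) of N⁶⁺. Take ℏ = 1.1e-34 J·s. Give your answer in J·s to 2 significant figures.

8.8e-34 J·s

L_n = nℏ = 8 × 1.1e-34 = 8.8e-34 J·s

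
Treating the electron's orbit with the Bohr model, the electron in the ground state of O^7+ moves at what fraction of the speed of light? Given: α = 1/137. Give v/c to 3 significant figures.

v_n = Zαc/n, so v/c = Zα/n = 8 × 0.00730 / 1 = 0.0584

0.0584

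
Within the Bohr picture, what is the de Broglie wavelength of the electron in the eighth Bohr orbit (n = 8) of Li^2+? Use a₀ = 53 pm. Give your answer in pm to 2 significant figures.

The Bohr quantisation condition is nλ = 2πr_n.
r_n = n²a₀/Z = 1100 pm
λ = 2πr_n/n = 2π·1100/8 = 890 pm

890 pm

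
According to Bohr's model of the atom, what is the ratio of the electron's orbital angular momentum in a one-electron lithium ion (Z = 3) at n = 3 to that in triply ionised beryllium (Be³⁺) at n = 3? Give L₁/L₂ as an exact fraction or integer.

L = nℏ is independent of Z.
L₁/L₂ = n₁/n₂ = 3/3 = 1

1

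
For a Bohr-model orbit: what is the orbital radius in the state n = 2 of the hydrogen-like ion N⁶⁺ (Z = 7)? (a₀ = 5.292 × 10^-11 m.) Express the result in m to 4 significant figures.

3.024 × 10^-11 m

r_n = n²a₀/Z = 2² × 5.292 × 10^-11 / 7
    = 4 × 5.292 × 10^-11 / 7 = 3.024 × 10^-11 m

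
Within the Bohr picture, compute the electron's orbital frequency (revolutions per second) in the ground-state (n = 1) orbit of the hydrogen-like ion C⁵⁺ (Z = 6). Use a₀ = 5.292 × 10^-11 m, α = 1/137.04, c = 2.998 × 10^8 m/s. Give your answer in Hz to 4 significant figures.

r = n²a₀/Z = 8.820 × 10^-12 m, v = Zαc/n = 1.313 × 10^7 m/s
f = v/(2πr) = 2.369 × 10^17 Hz

2.369 × 10^17 Hz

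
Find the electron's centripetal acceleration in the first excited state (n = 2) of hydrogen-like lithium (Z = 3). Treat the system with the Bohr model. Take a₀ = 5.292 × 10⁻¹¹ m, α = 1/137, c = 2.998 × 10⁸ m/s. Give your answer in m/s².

1.527 × 10²³ m/s²

r = n²a₀/Z = 7.056 × 10⁻¹¹ m, v = Zαc/n = 3.282 × 10⁶ m/s
a = v²/r = (3.282 × 10⁶)² / 7.056 × 10⁻¹¹ = 1.527 × 10²³ m/s²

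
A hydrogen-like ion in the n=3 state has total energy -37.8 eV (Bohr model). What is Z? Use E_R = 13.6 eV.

5

E_n = −E_R Z²/n² ⇒ Z² = −E_n n²/E_R = 37.8 × 3² / 13.6 ≈ 25.01
Z = 5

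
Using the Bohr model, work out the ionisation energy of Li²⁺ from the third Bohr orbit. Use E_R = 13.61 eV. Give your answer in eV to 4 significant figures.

E_n = −E_R·Z²/n² = −13.61 × 3²/3² eV = -13.61 eV
Ionisation energy = −E_n = 13.61 eV

13.61 eV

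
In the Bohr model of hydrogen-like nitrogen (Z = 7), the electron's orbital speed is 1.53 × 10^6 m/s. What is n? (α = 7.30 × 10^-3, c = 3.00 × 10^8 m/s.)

v_n = Zαc/n ⇒ n = Zαc/v = 7 × 0.00730 × 3.00 × 10^8 / 1.53 × 10^6 ≈ 10.02
n = 10

10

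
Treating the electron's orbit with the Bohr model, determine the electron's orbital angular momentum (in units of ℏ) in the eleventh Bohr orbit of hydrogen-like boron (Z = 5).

L_n = nℏ, so L/ℏ = n = 11.

11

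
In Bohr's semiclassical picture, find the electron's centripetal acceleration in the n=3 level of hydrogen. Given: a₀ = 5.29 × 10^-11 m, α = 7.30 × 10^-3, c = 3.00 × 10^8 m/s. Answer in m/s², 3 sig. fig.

r = n²a₀/Z = 4.76 × 10^-10 m, v = Zαc/n = 7.30 × 10^5 m/s
a = v²/r = (7.30 × 10^5)² / 4.76 × 10^-10 = 1.12 × 10^21 m/s²

1.12 × 10^21 m/s²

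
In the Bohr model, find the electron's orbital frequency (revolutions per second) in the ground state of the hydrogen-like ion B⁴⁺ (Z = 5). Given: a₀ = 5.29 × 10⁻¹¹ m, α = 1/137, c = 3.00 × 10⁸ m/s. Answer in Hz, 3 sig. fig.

r = n²a₀/Z = 1.06 × 10⁻¹¹ m, v = Zαc/n = 1.09 × 10⁷ m/s
f = v/(2πr) = 1.65 × 10¹⁷ Hz

1.65 × 10¹⁷ Hz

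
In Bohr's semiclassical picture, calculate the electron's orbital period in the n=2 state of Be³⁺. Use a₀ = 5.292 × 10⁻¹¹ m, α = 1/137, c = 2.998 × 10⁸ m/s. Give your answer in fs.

r = n²a₀/Z = 2²·5.292 × 10⁻¹¹/4 = 5.292 × 10⁻¹¹ m
v = Zαc/n = 4·0.007299·2.998 × 10⁸/2 = 4.377 × 10⁶ m/s
T = 2πr/v = 7.597 × 10⁻¹⁷ s = 0.07597 fs

0.07597 fs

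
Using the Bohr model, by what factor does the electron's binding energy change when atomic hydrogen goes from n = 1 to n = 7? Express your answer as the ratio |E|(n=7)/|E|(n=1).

1/49

|E| ∝ Z^2 · n^-2; with Z fixed, |E| ∝ n^-2.
|E|(n=7)/|E|(n=1) = (7/1)^-2 = 1/49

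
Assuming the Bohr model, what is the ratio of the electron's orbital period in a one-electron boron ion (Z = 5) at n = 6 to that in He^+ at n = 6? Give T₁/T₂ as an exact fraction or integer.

T ∝ Z^-2 · n^3
T₁/T₂ = (5/2)^-2 · (6/6)^3 = 4/25

4/25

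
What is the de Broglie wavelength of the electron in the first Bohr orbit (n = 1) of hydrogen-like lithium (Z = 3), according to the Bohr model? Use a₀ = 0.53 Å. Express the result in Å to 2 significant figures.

The Bohr quantisation condition is nλ = 2πr_n.
r_n = n²a₀/Z = 0.18 Å
λ = 2πr_n/n = 2π·0.18/1 = 1.1 Å

1.1 Å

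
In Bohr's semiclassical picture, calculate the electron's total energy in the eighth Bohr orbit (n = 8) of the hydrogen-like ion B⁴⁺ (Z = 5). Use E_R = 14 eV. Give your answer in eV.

-5.5 eV

E_n = −E_R·Z²/n² = −14 × 5²/8² = -5.5 eV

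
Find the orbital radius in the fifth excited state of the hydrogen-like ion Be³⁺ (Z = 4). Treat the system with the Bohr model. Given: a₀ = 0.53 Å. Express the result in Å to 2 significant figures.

4.8 Å

r_n = n²a₀/Z = 6² × 0.53 / 4
    = 36 × 0.53 / 4 = 4.8 Å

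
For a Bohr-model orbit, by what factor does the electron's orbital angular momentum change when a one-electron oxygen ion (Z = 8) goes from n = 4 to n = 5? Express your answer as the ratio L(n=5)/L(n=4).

5/4

L = nℏ depends only on n, so L ∝ n.
L(n=5)/L(n=4) = (5/4)^1 = 5/4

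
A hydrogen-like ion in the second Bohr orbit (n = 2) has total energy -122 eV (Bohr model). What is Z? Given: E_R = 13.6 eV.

6

E_n = −E_R Z²/n² ⇒ Z² = −E_n n²/E_R = 122 × 2² / 13.6 ≈ 35.88
Z = 6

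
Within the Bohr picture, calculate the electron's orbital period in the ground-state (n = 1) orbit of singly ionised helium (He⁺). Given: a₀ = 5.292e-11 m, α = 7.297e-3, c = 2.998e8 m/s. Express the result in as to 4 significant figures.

r = n²a₀/Z = 1²·5.292e-11/2 = 2.646e-11 m
v = Zαc/n = 2·0.007297·2.998e8/1 = 4.375e6 m/s
T = 2πr/v = 3.800e-17 s = 38.00 as

38.00 as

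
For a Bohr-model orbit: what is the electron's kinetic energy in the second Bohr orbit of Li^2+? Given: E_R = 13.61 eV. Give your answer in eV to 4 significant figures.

30.62 eV

For a Coulomb orbit the virial theorem gives K = −E_n.
E_n = −E_R·Z²/n², so K = E_R·Z²/n² = 13.61 × 3²/2² = 30.62 eV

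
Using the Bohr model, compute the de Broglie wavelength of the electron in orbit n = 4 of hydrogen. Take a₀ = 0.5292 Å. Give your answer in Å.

13.30 Å

The Bohr quantisation condition is nλ = 2πr_n.
r_n = n²a₀/Z = 8.467 Å
λ = 2πr_n/n = 2π·8.467/4 = 13.30 Å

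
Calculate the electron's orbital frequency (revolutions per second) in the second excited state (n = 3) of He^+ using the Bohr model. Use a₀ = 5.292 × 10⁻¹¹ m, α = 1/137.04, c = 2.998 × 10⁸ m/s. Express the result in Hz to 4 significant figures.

9.747 × 10¹⁴ Hz

r = n²a₀/Z = 2.381 × 10⁻¹⁰ m, v = Zαc/n = 1.458 × 10⁶ m/s
f = v/(2πr) = 9.747 × 10¹⁴ Hz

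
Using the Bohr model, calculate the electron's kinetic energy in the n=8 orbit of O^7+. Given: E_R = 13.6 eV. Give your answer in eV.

13.6 eV

For a Coulomb orbit the virial theorem gives K = −E_n.
E_n = −E_R·Z²/n², so K = E_R·Z²/n² = 13.6 × 8²/8² = 13.6 eV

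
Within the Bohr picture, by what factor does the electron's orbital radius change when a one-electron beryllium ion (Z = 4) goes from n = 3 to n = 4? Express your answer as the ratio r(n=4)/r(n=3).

r ∝ Z^-1 · n^2; with Z fixed, r ∝ n^2.
r(n=4)/r(n=3) = (4/3)^2 = 16/9

16/9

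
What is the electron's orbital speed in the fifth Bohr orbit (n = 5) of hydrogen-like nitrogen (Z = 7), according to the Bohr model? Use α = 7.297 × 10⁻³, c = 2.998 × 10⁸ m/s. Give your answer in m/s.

3.063 × 10⁶ m/s

v_n = Zαc/n = 7 × 0.007297 × 2.998 × 10⁸ / 5
    = 3.063 × 10⁶ m/s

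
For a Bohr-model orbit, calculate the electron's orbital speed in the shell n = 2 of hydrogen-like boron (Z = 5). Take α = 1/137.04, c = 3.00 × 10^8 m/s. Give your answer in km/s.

v_n = Zαc/n = 5 × 0.00730 × 3.00 × 10^8 / 2
    = 5470 km/s

5470 km/s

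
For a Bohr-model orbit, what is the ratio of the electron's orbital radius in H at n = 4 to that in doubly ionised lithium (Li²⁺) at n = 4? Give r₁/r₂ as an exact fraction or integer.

3

r ∝ Z^-1 · n^2
r₁/r₂ = (1/3)^-1 · (4/4)^2 = 3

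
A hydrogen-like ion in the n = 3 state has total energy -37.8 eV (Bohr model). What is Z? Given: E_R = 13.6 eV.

5

E_n = −E_R Z²/n² ⇒ Z² = −E_n n²/E_R = 37.8 × 3² / 13.6 ≈ 25.01
Z = 5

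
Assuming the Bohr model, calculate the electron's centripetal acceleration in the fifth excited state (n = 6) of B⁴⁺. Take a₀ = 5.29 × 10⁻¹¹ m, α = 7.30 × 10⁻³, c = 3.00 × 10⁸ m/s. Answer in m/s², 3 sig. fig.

8.74 × 10²¹ m/s²

r = n²a₀/Z = 3.81 × 10⁻¹⁰ m, v = Zαc/n = 1.82 × 10⁶ m/s
a = v²/r = (1.82 × 10⁶)² / 3.81 × 10⁻¹⁰ = 8.74 × 10²¹ m/s²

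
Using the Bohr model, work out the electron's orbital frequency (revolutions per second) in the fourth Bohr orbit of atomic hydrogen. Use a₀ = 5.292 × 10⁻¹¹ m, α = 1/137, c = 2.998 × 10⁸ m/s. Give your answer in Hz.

1.028 × 10¹⁴ Hz

r = n²a₀/Z = 8.467 × 10⁻¹⁰ m, v = Zαc/n = 5.471 × 10⁵ m/s
f = v/(2πr) = 1.028 × 10¹⁴ Hz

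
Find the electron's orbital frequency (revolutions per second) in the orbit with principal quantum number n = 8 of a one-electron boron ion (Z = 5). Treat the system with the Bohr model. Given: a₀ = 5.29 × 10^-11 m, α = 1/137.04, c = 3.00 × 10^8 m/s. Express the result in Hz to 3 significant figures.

3.22 × 10^14 Hz

r = n²a₀/Z = 6.77 × 10^-10 m, v = Zαc/n = 1.37 × 10^6 m/s
f = v/(2πr) = 3.22 × 10^14 Hz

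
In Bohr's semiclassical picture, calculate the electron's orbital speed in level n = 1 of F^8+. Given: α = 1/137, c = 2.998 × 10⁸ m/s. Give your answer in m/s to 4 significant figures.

1.969 × 10⁷ m/s

v_n = Zαc/n = 9 × 0.007299 × 2.998 × 10⁸ / 1
    = 1.969 × 10⁷ m/s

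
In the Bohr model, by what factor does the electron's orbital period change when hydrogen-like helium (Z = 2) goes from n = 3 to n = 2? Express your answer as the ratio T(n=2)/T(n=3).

8/27

T ∝ Z^-2 · n^3; with Z fixed, T ∝ n^3.
T(n=2)/T(n=3) = (2/3)^3 = 8/27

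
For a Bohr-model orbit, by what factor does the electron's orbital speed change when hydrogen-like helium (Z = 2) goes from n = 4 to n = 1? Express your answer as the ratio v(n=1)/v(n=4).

4

v ∝ Z^1 · n^-1; with Z fixed, v ∝ n^-1.
v(n=1)/v(n=4) = (1/4)^-1 = 4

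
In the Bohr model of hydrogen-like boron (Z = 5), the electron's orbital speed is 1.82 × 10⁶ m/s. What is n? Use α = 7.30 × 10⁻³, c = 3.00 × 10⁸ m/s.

v_n = Zαc/n ⇒ n = Zαc/v = 5 × 0.00730 × 3.00 × 10⁸ / 1.82 × 10⁶ ≈ 6.02
n = 6

6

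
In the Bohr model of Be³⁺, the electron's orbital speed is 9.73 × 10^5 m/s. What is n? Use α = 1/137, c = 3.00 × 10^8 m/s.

v_n = Zαc/n ⇒ n = Zαc/v = 4 × 0.00730 × 3.00 × 10^8 / 9.73 × 10^5 ≈ 9.00
n = 9

9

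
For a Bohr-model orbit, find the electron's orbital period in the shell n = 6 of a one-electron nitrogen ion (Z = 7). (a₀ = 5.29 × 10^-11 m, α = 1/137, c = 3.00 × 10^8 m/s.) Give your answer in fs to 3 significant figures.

0.669 fs

r = n²a₀/Z = 6²·5.29 × 10^-11/7 = 2.72 × 10^-10 m
v = Zαc/n = 7·0.00730·3.00 × 10^8/6 = 2.55 × 10^6 m/s
T = 2πr/v = 6.69 × 10^-16 s = 0.669 fs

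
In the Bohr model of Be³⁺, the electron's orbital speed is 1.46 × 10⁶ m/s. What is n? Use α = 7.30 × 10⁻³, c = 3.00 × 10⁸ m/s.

6

v_n = Zαc/n ⇒ n = Zαc/v = 4 × 0.00730 × 3.00 × 10⁸ / 1.46 × 10⁶ ≈ 6.00
n = 6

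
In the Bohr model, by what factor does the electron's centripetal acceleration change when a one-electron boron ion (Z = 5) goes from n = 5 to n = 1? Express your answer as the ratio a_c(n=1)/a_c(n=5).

a_c ∝ Z^3 · n^-4; with Z fixed, a_c ∝ n^-4.
a_c(n=1)/a_c(n=5) = (1/5)^-4 = 625

625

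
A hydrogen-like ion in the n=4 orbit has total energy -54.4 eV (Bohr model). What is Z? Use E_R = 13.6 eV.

E_n = −E_R Z²/n² ⇒ Z² = −E_n n²/E_R = 54.4 × 4² / 13.6 ≈ 64.00
Z = 8

8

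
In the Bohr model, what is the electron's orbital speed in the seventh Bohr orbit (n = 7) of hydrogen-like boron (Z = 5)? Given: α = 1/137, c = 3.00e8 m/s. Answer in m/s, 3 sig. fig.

1.56e6 m/s

v_n = Zαc/n = 5 × 0.00730 × 3.00e8 / 7
    = 1.56e6 m/s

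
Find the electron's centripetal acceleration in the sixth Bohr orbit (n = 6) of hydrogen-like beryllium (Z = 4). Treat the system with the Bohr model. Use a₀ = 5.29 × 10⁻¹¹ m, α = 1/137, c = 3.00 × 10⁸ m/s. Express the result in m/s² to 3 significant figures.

r = n²a₀/Z = 4.76 × 10⁻¹⁰ m, v = Zαc/n = 1.46 × 10⁶ m/s
a = v²/r = (1.46 × 10⁶)² / 4.76 × 10⁻¹⁰ = 4.48 × 10²¹ m/s²

4.48 × 10²¹ m/s²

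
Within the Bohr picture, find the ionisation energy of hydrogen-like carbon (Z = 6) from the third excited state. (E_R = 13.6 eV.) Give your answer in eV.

30.6 eV

E_n = −E_R·Z²/n² = −13.6 × 6²/4² eV = -30.6 eV
Ionisation energy = −E_n = 30.6 eV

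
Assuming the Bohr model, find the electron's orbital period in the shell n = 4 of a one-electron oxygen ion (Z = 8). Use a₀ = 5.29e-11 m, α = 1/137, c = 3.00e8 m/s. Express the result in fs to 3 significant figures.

r = n²a₀/Z = 4²·5.29e-11/8 = 1.06e-10 m
v = Zαc/n = 8·0.00730·3.00e8/4 = 4.38e6 m/s
T = 2πr/v = 1.52e-16 s = 0.152 fs

0.152 fs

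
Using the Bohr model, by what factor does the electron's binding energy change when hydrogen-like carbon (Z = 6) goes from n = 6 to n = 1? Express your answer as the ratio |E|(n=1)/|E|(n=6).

|E| ∝ Z^2 · n^-2; with Z fixed, |E| ∝ n^-2.
|E|(n=1)/|E|(n=6) = (1/6)^-2 = 36

36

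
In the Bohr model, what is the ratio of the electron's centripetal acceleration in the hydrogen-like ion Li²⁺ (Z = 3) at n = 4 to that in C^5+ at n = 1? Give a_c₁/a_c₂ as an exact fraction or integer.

1/2048

a_c ∝ Z^3 · n^-4
a_c₁/a_c₂ = (3/6)^3 · (4/1)^-4 = 1/2048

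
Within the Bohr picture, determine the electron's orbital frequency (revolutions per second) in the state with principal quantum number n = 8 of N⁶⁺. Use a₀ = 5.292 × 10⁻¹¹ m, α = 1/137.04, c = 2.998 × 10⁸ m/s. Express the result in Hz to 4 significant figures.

r = n²a₀/Z = 4.838 × 10⁻¹⁰ m, v = Zαc/n = 1.914 × 10⁶ m/s
f = v/(2πr) = 6.297 × 10¹⁴ Hz

6.297 × 10¹⁴ Hz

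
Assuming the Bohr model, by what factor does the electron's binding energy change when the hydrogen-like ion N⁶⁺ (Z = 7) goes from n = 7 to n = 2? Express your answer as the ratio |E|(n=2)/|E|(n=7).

|E| ∝ Z^2 · n^-2; with Z fixed, |E| ∝ n^-2.
|E|(n=2)/|E|(n=7) = (2/7)^-2 = 49/4

49/4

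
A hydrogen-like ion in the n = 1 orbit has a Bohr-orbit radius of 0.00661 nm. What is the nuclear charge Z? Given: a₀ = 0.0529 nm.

8

r_n = n²a₀/Z ⇒ Z = n²a₀/r = 1² × 0.0529 / 0.00661 ≈ 8.00
Z = 8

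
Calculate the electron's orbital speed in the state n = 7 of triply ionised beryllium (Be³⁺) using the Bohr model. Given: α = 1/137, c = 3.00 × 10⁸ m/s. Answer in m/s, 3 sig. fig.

v_n = Zαc/n = 4 × 0.00730 × 3.00 × 10⁸ / 7
    = 1.25 × 10⁶ m/s

1.25 × 10⁶ m/s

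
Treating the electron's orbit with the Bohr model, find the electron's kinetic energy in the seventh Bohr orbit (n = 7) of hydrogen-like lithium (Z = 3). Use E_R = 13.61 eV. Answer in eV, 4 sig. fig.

2.500 eV

For a Coulomb orbit the virial theorem gives K = −E_n.
E_n = −E_R·Z²/n², so K = E_R·Z²/n² = 13.61 × 3²/7² = 2.500 eV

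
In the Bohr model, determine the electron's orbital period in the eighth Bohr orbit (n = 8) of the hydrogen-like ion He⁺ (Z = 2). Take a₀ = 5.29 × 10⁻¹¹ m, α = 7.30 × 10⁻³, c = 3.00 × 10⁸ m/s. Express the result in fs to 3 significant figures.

19.4 fs

r = n²a₀/Z = 8²·5.29 × 10⁻¹¹/2 = 1.69 × 10⁻⁹ m
v = Zαc/n = 2·0.00730·3.00 × 10⁸/8 = 5.47 × 10⁵ m/s
T = 2πr/v = 1.94 × 10⁻¹⁴ s = 19.4 fs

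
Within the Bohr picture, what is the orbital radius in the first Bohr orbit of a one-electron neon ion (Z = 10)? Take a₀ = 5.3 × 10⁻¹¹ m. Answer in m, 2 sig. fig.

r_n = n²a₀/Z = 1² × 5.3 × 10⁻¹¹ / 10
    = 1 × 5.3 × 10⁻¹¹ / 10 = 5.3 × 10⁻¹² m

5.3 × 10⁻¹² m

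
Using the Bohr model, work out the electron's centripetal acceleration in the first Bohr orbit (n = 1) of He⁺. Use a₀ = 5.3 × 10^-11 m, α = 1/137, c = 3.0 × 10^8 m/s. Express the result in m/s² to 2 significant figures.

r = n²a₀/Z = 2.6 × 10^-11 m, v = Zαc/n = 4.4 × 10^6 m/s
a = v²/r = (4.4 × 10^6)² / 2.6 × 10^-11 = 7.2 × 10^23 m/s²

7.2 × 10^23 m/s²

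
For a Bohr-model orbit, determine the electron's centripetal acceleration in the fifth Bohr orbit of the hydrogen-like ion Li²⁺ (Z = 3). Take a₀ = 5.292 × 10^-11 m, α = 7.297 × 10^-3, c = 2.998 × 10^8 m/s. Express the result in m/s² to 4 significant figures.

r = n²a₀/Z = 4.410 × 10^-10 m, v = Zαc/n = 1.313 × 10^6 m/s
a = v²/r = (1.313 × 10^6)² / 4.410 × 10^-10 = 3.907 × 10^21 m/s²

3.907 × 10^21 m/s²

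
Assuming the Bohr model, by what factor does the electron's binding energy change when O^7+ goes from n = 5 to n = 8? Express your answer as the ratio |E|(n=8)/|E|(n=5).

25/64

|E| ∝ Z^2 · n^-2; with Z fixed, |E| ∝ n^-2.
|E|(n=8)/|E|(n=5) = (8/5)^-2 = 25/64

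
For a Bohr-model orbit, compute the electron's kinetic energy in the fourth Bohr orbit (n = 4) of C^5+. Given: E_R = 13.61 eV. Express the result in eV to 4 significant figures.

30.62 eV

For a Coulomb orbit the virial theorem gives K = −E_n.
E_n = −E_R·Z²/n², so K = E_R·Z²/n² = 13.61 × 6²/4² = 30.62 eV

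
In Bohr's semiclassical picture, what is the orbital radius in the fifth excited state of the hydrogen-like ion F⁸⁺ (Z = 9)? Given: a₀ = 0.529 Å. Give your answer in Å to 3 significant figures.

r_n = n²a₀/Z = 6² × 0.529 / 9
    = 36 × 0.529 / 9 = 2.12 Å

2.12 Å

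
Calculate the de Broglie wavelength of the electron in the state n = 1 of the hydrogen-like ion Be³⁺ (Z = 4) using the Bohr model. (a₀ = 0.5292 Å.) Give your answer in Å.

The Bohr quantisation condition is nλ = 2πr_n.
r_n = n²a₀/Z = 0.1323 Å
λ = 2πr_n/n = 2π·0.1323/1 = 0.8313 Å

0.8313 Å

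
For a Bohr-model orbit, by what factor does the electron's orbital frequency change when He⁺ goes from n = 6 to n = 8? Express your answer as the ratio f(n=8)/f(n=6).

f ∝ Z^2 · n^-3; with Z fixed, f ∝ n^-3.
f(n=8)/f(n=6) = (8/6)^-3 = 27/64

27/64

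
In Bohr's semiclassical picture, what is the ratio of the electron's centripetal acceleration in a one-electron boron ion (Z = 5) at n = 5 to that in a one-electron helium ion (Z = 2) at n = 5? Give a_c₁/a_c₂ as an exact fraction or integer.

a_c ∝ Z^3 · n^-4
a_c₁/a_c₂ = (5/2)^3 · (5/5)^-4 = 125/8

125/8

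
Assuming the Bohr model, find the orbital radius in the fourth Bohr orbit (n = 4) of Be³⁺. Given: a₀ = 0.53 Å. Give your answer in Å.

r_n = n²a₀/Z = 4² × 0.53 / 4
    = 16 × 0.53 / 4 = 2.1 Å

2.1 Å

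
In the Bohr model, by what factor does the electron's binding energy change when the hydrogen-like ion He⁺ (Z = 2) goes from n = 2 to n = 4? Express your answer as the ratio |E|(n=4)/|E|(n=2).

1/4

|E| ∝ Z^2 · n^-2; with Z fixed, |E| ∝ n^-2.
|E|(n=4)/|E|(n=2) = (4/2)^-2 = 1/4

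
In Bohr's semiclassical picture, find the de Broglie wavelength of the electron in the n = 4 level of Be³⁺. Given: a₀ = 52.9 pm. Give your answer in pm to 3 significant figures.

The Bohr quantisation condition is nλ = 2πr_n.
r_n = n²a₀/Z = 212 pm
λ = 2πr_n/n = 2π·212/4 = 332 pm

332 pm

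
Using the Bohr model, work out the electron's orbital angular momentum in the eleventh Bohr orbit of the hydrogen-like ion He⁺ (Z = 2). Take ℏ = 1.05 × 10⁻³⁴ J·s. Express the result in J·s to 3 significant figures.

L_n = nℏ = 11 × 1.05 × 10⁻³⁴ = 1.16 × 10⁻³³ J·s

1.16 × 10⁻³³ J·s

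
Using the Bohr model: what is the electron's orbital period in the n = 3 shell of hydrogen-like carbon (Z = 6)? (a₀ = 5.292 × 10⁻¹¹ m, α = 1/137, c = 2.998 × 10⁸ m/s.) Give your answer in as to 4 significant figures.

r = n²a₀/Z = 3²·5.292 × 10⁻¹¹/6 = 7.938 × 10⁻¹¹ m
v = Zαc/n = 6·0.007299·2.998 × 10⁸/3 = 4.377 × 10⁶ m/s
T = 2πr/v = 1.140 × 10⁻¹⁶ s = 114.0 as

114.0 as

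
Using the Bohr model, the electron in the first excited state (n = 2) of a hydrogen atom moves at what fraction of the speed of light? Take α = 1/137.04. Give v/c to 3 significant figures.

v_n = Zαc/n, so v/c = Zα/n = 1 × 0.00730 / 2 = 0.00365

0.00365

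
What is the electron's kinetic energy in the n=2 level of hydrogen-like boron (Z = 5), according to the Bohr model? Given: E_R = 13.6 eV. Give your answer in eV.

For a Coulomb orbit the virial theorem gives K = −E_n.
E_n = −E_R·Z²/n², so K = E_R·Z²/n² = 13.6 × 5²/2² = 85.0 eV

85.0 eV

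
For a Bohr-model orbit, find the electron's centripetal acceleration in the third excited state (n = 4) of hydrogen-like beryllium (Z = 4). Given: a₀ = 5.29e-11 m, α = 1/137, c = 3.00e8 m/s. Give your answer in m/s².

2.27e22 m/s²

r = n²a₀/Z = 2.12e-10 m, v = Zαc/n = 2.19e6 m/s
a = v²/r = (2.19e6)² / 2.12e-10 = 2.27e22 m/s²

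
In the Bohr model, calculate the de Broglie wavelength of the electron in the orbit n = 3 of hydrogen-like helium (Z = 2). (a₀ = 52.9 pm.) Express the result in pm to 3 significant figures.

The Bohr quantisation condition is nλ = 2πr_n.
r_n = n²a₀/Z = 238 pm
λ = 2πr_n/n = 2π·238/3 = 499 pm

499 pm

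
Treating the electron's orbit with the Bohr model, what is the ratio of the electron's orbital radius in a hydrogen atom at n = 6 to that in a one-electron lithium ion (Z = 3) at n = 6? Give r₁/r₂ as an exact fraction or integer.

3

r ∝ Z^-1 · n^2
r₁/r₂ = (1/3)^-1 · (6/6)^2 = 3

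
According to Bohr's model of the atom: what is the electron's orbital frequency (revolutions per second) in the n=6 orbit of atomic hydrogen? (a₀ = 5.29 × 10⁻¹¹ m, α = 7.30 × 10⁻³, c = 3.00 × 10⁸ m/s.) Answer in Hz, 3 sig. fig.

3.05 × 10¹³ Hz

r = n²a₀/Z = 1.90 × 10⁻⁹ m, v = Zαc/n = 3.65 × 10⁵ m/s
f = v/(2πr) = 3.05 × 10¹³ Hz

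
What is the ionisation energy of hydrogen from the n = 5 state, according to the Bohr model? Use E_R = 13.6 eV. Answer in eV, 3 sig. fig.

0.544 eV

E_n = −E_R·Z²/n² = −13.6 × 1²/5² eV = -0.544 eV
Ionisation energy = −E_n = 0.544 eV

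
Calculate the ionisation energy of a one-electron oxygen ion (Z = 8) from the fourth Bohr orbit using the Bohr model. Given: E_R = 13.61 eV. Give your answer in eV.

E_n = −E_R·Z²/n² = −13.61 × 8²/4² eV = -54.44 eV
Ionisation energy = −E_n = 54.44 eV

54.44 eV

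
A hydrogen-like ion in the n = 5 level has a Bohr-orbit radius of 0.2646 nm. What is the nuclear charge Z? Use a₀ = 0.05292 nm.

r_n = n²a₀/Z ⇒ Z = n²a₀/r = 5² × 0.05292 / 0.2646 ≈ 5.00
Z = 5

5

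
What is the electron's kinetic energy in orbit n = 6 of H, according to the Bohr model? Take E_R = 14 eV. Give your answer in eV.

0.39 eV

For a Coulomb orbit the virial theorem gives K = −E_n.
E_n = −E_R·Z²/n², so K = E_R·Z²/n² = 14 × 1²/6² = 0.39 eV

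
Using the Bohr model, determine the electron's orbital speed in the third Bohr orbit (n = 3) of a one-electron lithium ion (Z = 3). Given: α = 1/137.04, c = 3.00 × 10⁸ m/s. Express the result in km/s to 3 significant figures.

2190 km/s

v_n = Zαc/n = 3 × 0.00730 × 3.00 × 10⁸ / 3
    = 2190 km/s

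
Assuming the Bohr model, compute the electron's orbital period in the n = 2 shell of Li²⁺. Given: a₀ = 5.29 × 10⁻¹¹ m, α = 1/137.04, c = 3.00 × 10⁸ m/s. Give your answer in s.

r = n²a₀/Z = 2²·5.29 × 10⁻¹¹/3 = 7.05 × 10⁻¹¹ m
v = Zαc/n = 3·0.00730·3.00 × 10⁸/2 = 3.28 × 10⁶ m/s
T = 2πr/v = 1.35 × 10⁻¹⁶ s

1.35 × 10⁻¹⁶ s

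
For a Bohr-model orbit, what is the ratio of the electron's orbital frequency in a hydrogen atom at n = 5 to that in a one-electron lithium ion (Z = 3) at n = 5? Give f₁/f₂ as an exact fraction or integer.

1/9

f ∝ Z^2 · n^-3
f₁/f₂ = (1/3)^2 · (5/5)^-3 = 1/9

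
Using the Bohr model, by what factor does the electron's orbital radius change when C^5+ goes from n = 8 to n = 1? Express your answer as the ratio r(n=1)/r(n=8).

1/64

r ∝ Z^-1 · n^2; with Z fixed, r ∝ n^2.
r(n=1)/r(n=8) = (1/8)^2 = 1/64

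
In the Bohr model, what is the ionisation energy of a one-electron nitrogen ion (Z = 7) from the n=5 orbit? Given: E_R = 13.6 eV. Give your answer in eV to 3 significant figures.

26.7 eV

E_n = −E_R·Z²/n² = −13.6 × 7²/5² eV = -26.7 eV
Ionisation energy = −E_n = 26.7 eV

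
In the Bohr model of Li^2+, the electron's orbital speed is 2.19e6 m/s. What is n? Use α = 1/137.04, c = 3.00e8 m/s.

3

v_n = Zαc/n ⇒ n = Zαc/v = 3 × 0.00730 × 3.00e8 / 2.19e6 ≈ 3.00
n = 3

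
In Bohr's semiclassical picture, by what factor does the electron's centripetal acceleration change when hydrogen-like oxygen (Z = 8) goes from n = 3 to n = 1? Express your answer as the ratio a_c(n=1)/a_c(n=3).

81

a_c ∝ Z^3 · n^-4; with Z fixed, a_c ∝ n^-4.
a_c(n=1)/a_c(n=3) = (1/3)^-4 = 81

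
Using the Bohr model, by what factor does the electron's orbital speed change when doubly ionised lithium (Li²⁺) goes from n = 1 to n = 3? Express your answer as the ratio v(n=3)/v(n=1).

v ∝ Z^1 · n^-1; with Z fixed, v ∝ n^-1.
v(n=3)/v(n=1) = (3/1)^-1 = 1/3

1/3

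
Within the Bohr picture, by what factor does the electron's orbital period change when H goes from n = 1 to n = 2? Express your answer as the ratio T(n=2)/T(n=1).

T ∝ Z^-2 · n^3; with Z fixed, T ∝ n^3.
T(n=2)/T(n=1) = (2/1)^3 = 8

8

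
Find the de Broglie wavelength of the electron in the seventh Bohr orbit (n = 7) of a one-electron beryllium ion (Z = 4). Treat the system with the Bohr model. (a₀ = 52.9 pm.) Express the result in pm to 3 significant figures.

The Bohr quantisation condition is nλ = 2πr_n.
r_n = n²a₀/Z = 648 pm
λ = 2πr_n/n = 2π·648/7 = 582 pm

582 pm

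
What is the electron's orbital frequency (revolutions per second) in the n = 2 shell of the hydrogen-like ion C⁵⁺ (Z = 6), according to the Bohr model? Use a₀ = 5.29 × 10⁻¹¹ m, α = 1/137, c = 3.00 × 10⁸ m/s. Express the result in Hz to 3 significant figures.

r = n²a₀/Z = 3.53 × 10⁻¹¹ m, v = Zαc/n = 6.57 × 10⁶ m/s
f = v/(2πr) = 2.96 × 10¹⁶ Hz

2.96 × 10¹⁶ Hz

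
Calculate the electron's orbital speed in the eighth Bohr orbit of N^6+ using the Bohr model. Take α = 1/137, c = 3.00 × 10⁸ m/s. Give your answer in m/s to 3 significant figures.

v_n = Zαc/n = 7 × 0.00730 × 3.00 × 10⁸ / 8
    = 1.92 × 10⁶ m/s

1.92 × 10⁶ m/s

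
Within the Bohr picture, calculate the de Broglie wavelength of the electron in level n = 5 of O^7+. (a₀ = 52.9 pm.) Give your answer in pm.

The Bohr quantisation condition is nλ = 2πr_n.
r_n = n²a₀/Z = 165 pm
λ = 2πr_n/n = 2π·165/5 = 208 pm

208 pm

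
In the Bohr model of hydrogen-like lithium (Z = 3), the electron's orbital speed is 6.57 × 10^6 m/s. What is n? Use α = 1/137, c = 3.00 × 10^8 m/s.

1

v_n = Zαc/n ⇒ n = Zαc/v = 3 × 0.00730 × 3.00 × 10^8 / 6.57 × 10^6 ≈ 1.00
n = 1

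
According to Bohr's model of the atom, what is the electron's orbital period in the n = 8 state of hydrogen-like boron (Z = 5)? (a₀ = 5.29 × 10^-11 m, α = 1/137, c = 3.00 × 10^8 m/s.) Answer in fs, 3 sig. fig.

3.11 fs

r = n²a₀/Z = 8²·5.29 × 10^-11/5 = 6.77 × 10^-10 m
v = Zαc/n = 5·0.00730·3.00 × 10^8/8 = 1.37 × 10^6 m/s
T = 2πr/v = 3.11 × 10^-15 s = 3.11 fs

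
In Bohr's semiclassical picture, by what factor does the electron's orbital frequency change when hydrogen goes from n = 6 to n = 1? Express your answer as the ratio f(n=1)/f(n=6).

f ∝ Z^2 · n^-3; with Z fixed, f ∝ n^-3.
f(n=1)/f(n=6) = (1/6)^-3 = 216

216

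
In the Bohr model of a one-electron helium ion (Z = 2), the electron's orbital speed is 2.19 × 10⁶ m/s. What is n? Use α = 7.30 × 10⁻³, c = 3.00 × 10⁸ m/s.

v_n = Zαc/n ⇒ n = Zαc/v = 2 × 0.00730 × 3.00 × 10⁸ / 2.19 × 10⁶ ≈ 2.00
n = 2

2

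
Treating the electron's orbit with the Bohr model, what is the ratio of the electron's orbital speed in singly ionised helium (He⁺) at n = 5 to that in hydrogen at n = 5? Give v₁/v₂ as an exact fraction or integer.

2

v ∝ Z^1 · n^-1
v₁/v₂ = (2/1)^1 · (5/5)^-1 = 2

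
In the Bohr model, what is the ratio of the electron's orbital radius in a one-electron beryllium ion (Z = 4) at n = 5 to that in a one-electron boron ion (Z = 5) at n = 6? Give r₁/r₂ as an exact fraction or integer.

125/144

r ∝ Z^-1 · n^2
r₁/r₂ = (4/5)^-1 · (5/6)^2 = 125/144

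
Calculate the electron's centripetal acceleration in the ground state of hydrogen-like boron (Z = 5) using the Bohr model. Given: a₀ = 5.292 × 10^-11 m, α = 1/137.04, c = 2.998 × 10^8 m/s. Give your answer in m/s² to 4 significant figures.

1.130 × 10^25 m/s²

r = n²a₀/Z = 1.058 × 10^-11 m, v = Zαc/n = 1.094 × 10^7 m/s
a = v²/r = (1.094 × 10^7)² / 1.058 × 10^-11 = 1.130 × 10^25 m/s²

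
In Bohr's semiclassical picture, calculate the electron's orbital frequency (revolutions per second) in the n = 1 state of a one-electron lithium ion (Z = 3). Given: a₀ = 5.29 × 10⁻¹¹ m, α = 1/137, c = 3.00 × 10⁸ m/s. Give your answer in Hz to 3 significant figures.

r = n²a₀/Z = 1.76 × 10⁻¹¹ m, v = Zαc/n = 6.57 × 10⁶ m/s
f = v/(2πr) = 5.93 × 10¹⁶ Hz

5.93 × 10¹⁶ Hz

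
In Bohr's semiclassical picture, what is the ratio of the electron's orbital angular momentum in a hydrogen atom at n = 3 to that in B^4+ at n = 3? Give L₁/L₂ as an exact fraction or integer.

1

L = nℏ is independent of Z.
L₁/L₂ = n₁/n₂ = 3/3 = 1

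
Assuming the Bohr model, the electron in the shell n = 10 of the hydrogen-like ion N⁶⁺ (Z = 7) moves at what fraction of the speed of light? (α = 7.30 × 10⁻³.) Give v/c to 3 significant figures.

v_n = Zαc/n, so v/c = Zα/n = 7 × 0.00730 / 10 = 0.00511

0.00511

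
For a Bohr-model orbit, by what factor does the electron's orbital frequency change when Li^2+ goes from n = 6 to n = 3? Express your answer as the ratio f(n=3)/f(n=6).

8

f ∝ Z^2 · n^-3; with Z fixed, f ∝ n^-3.
f(n=3)/f(n=6) = (3/6)^-3 = 8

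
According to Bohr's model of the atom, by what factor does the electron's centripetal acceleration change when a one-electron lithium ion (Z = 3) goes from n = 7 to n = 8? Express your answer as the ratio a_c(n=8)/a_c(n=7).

2401/4096

a_c ∝ Z^3 · n^-4; with Z fixed, a_c ∝ n^-4.
a_c(n=8)/a_c(n=7) = (8/7)^-4 = 2401/4096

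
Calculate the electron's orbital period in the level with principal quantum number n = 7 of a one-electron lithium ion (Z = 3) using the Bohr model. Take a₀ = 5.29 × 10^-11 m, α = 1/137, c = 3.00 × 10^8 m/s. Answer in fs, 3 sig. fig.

r = n²a₀/Z = 7²·5.29 × 10^-11/3 = 8.64 × 10^-10 m
v = Zαc/n = 3·0.00730·3.00 × 10^8/7 = 9.38 × 10^5 m/s
T = 2πr/v = 5.78 × 10^-15 s = 5.78 fs

5.78 fs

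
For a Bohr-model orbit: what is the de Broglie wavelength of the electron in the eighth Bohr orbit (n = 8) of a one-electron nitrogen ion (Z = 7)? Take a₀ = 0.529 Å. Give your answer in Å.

The Bohr quantisation condition is nλ = 2πr_n.
r_n = n²a₀/Z = 4.84 Å
λ = 2πr_n/n = 2π·4.84/8 = 3.80 Å

3.80 Å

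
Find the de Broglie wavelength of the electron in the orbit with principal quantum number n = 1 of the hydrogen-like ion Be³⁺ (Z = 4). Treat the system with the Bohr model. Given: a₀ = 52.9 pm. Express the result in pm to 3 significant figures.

The Bohr quantisation condition is nλ = 2πr_n.
r_n = n²a₀/Z = 13.2 pm
λ = 2πr_n/n = 2π·13.2/1 = 83.1 pm

83.1 pm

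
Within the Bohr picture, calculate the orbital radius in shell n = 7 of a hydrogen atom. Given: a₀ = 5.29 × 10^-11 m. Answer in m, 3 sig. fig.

r_n = n²a₀/Z = 7² × 5.29 × 10^-11 / 1
    = 49 × 5.29 × 10^-11 / 1 = 2.59 × 10^-9 m

2.59 × 10^-9 m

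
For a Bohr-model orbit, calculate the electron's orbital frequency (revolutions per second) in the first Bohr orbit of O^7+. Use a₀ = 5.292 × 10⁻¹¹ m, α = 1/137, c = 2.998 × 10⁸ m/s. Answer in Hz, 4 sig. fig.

r = n²a₀/Z = 6.615 × 10⁻¹² m, v = Zαc/n = 1.751 × 10⁷ m/s
f = v/(2πr) = 4.212 × 10¹⁷ Hz

4.212 × 10¹⁷ Hz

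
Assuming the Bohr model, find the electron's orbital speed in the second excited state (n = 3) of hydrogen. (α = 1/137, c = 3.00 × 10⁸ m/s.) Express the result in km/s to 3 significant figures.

v_n = Zαc/n = 1 × 0.00730 × 3.00 × 10⁸ / 3
    = 730 km/s

730 km/s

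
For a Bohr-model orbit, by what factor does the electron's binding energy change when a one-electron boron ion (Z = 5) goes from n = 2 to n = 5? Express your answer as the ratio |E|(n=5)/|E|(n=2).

4/25

|E| ∝ Z^2 · n^-2; with Z fixed, |E| ∝ n^-2.
|E|(n=5)/|E|(n=2) = (5/2)^-2 = 4/25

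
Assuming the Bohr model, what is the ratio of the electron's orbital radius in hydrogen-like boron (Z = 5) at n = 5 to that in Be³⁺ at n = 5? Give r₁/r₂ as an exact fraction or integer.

r ∝ Z^-1 · n^2
r₁/r₂ = (5/4)^-1 · (5/5)^2 = 4/5

4/5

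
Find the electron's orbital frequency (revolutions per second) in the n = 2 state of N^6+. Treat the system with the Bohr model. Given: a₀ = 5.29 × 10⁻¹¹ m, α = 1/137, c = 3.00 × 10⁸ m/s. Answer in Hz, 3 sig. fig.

4.04 × 10¹⁶ Hz

r = n²a₀/Z = 3.02 × 10⁻¹¹ m, v = Zαc/n = 7.66 × 10⁶ m/s
f = v/(2πr) = 4.04 × 10¹⁶ Hz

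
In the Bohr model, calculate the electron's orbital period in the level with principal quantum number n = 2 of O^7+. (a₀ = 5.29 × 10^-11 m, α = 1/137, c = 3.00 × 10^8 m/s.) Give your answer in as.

19.0 as

r = n²a₀/Z = 2²·5.29 × 10^-11/8 = 2.65 × 10^-11 m
v = Zαc/n = 8·0.00730·3.00 × 10^8/2 = 8.76 × 10^6 m/s
T = 2πr/v = 1.90 × 10^-17 s = 19.0 as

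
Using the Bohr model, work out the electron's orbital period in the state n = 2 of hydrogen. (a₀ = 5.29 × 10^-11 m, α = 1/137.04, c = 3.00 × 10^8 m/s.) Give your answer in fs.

r = n²a₀/Z = 2²·5.29 × 10^-11/1 = 2.12 × 10^-10 m
v = Zαc/n = 1·0.00730·3.00 × 10^8/2 = 1.09 × 10^6 m/s
T = 2πr/v = 1.21 × 10^-15 s = 1.21 fs

1.21 fs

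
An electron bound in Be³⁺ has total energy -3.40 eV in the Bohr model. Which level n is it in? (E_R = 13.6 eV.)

E_n = −E_R Z²/n² ⇒ n² = E_R Z²/(−E_n) = 13.6 × 4² / 3.40 ≈ 64.00
n = 8

8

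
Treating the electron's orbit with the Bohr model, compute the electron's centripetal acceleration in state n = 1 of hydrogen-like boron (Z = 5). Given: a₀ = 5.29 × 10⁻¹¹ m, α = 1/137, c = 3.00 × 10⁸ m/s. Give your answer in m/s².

r = n²a₀/Z = 1.06 × 10⁻¹¹ m, v = Zαc/n = 1.09 × 10⁷ m/s
a = v²/r = (1.09 × 10⁷)² / 1.06 × 10⁻¹¹ = 1.13 × 10²⁵ m/s²

1.13 × 10²⁵ m/s²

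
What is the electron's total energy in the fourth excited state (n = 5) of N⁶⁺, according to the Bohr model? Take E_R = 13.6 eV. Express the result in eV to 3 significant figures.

E_n = −E_R·Z²/n² = −13.6 × 7²/5² = -26.7 eV

-26.7 eV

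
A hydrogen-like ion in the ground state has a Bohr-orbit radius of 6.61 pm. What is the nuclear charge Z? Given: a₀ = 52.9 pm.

r_n = n²a₀/Z ⇒ Z = n²a₀/r = 1² × 52.9 / 6.61 ≈ 8.00
Z = 8

8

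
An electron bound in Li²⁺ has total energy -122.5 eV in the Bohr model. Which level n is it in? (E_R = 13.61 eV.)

1

E_n = −E_R Z²/n² ⇒ n² = E_R Z²/(−E_n) = 13.61 × 3² / 122.5 ≈ 1.00
n = 1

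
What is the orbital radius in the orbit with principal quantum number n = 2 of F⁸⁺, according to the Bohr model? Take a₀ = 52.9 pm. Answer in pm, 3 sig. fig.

23.5 pm

r_n = n²a₀/Z = 2² × 52.9 / 9
    = 4 × 52.9 / 9 = 23.5 pm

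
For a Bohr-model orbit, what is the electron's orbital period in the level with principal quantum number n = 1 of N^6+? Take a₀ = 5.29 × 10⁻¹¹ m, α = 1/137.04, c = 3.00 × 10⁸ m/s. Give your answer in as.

3.10 as

r = n²a₀/Z = 1²·5.29 × 10⁻¹¹/7 = 7.56 × 10⁻¹² m
v = Zαc/n = 7·0.00730·3.00 × 10⁸/1 = 1.53 × 10⁷ m/s
T = 2πr/v = 3.10 × 10⁻¹⁸ s = 3.10 as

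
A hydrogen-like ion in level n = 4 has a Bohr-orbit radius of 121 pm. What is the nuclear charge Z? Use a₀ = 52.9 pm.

7

r_n = n²a₀/Z ⇒ Z = n²a₀/r = 4² × 52.9 / 121 ≈ 7.00
Z = 7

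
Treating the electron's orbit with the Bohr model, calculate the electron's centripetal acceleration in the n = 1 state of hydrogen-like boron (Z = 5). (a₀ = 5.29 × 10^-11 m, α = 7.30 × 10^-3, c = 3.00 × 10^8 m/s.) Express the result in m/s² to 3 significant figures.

r = n²a₀/Z = 1.06 × 10^-11 m, v = Zαc/n = 1.09 × 10^7 m/s
a = v²/r = (1.09 × 10^7)² / 1.06 × 10^-11 = 1.13 × 10^25 m/s²

1.13 × 10^25 m/s²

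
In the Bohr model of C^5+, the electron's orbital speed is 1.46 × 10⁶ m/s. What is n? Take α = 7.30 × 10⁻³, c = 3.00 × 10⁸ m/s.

9

v_n = Zαc/n ⇒ n = Zαc/v = 6 × 0.00730 × 3.00 × 10⁸ / 1.46 × 10⁶ ≈ 9.00
n = 9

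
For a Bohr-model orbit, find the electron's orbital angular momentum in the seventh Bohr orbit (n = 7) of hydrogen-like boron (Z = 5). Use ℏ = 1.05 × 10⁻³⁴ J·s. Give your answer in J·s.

7.35 × 10⁻³⁴ J·s

L_n = nℏ = 7 × 1.05 × 10⁻³⁴ = 7.35 × 10⁻³⁴ J·s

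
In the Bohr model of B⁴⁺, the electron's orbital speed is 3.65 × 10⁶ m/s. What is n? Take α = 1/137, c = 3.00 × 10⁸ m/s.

3

v_n = Zαc/n ⇒ n = Zαc/v = 5 × 0.00730 × 3.00 × 10⁸ / 3.65 × 10⁶ ≈ 3.00
n = 3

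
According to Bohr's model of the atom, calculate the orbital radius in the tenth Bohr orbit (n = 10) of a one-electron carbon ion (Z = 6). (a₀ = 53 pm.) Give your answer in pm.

880 pm

r_n = n²a₀/Z = 10² × 53 / 6
    = 100 × 53 / 6 = 880 pm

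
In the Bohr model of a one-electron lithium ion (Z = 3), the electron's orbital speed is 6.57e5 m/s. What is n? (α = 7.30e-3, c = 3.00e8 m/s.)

v_n = Zαc/n ⇒ n = Zαc/v = 3 × 0.00730 × 3.00e8 / 6.57e5 ≈ 10.00
n = 10

10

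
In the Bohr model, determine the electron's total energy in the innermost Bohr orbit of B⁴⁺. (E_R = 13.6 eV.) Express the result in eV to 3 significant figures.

-340 eV

E_n = −E_R·Z²/n² = −13.6 × 5²/1² = -340 eV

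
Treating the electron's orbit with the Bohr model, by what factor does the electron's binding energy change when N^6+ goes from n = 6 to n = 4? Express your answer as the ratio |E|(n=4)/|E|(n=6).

|E| ∝ Z^2 · n^-2; with Z fixed, |E| ∝ n^-2.
|E|(n=4)/|E|(n=6) = (4/6)^-2 = 9/4

9/4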